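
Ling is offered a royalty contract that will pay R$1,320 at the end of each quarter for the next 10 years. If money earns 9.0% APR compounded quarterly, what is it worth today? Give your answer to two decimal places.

Periodic rate i = 0.09/4 = 0.0225; n = 10 × 4 = 40 periods.
PV = 1320 × [1 − (1+0.0225)^(−40)] / 0.0225 = 1320 × 26.193522 = 34,575.4493

R$34,575.45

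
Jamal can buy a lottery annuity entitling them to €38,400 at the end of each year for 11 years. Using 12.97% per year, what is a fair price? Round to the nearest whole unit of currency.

€218,658

Annuity factor a(11|0.1297) = 5.694216; PV = 38400 × 5.694216 = 218,657.8909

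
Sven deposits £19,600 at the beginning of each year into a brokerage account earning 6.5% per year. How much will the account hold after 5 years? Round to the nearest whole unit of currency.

£118,849

Accumulation factor s(5|0.065) × (1+i) = 6.063728; FV = 19600 × 6.063728 = 118,849.0617
Payments are at the start of each period, so multiply by (1+i).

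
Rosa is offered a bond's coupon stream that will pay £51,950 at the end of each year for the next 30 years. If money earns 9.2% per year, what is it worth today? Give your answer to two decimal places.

£524,391.21

Annuity factor a(30|0.092) = 10.094152; PV = 51950 × 10.094152 = 524,391.2129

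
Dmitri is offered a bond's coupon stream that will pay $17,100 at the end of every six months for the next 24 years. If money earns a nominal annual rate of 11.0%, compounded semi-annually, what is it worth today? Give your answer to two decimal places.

i = 0.11/2 = 0.055 per half-year; n = 24·2 = 48.
PV = PMT · [1 − (1+i)^(−n)] / i = 17100 · 16.790203 = 287,112.4664

$287,112.47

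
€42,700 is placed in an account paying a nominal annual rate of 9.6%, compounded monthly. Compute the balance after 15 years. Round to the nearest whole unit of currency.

€179,194

Periodic rate i = 0.096/12 = 0.008; n = 15 × 12 = 180 periods.
FV = 42,700 × (1 + 0.008)^180 = 179,194.0787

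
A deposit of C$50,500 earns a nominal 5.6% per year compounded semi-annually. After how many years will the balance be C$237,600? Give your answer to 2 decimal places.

Periodic rate i = 0.056/2 = 0.028.
n = ln(237600/50500) / ln(1+0.028) = ln(4.70495) / 0.027615 = 56.0784 half-years
= 56.0784/2 years

28.04 years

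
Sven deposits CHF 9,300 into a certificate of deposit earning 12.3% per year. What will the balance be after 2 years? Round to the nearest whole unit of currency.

FV = PV·(1+i)^n = 9,300 × 1.261129 = 11,728.4997

CHF 11,728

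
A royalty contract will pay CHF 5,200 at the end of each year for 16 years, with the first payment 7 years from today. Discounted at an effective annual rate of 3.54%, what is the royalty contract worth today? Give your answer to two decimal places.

CHF 50,889.11

PV at t=6 (ordinary 16-year annuity): 5200 × a(16|0.0354) = 5200 × 12.057867 = 62,700.9103
Discount back 6 years: 62,700.9103 × (1+0.0354)^(−6) = 62,700.9103 × 0.811617 = 50,889.1131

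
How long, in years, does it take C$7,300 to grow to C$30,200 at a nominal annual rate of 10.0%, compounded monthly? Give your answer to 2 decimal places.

14.26 years

Periodic rate i = 0.1/12 = 0.00833333.
n = ln(30200/7300) / ln(1+0.00833333) = ln(4.13699) / 0.008299 = 171.1051 months
= 171.1051/12 years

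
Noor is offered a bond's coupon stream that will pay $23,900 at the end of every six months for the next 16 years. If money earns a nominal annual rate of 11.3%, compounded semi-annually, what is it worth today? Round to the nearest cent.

With 2 periods per year: i = 0.0565, n = 32.
PV = 23900 × [1 − (1+0.0565)^(−32)] / 0.0565 = 23900 × 14.650325 = 350,142.7691

$350,142.77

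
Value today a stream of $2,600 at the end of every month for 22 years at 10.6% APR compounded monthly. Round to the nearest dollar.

$265,465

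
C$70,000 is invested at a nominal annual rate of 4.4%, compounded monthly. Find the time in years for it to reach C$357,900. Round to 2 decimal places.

37.15 years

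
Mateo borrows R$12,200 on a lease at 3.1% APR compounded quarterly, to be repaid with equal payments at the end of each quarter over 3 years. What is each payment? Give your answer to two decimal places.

R$1,068.61

Periodic rate i = 0.031/4 = 0.00775; n = 3 × 4 = 12 periods.
PMT = 12200 / ( [1 − (1+0.00775)^(−12)] / 0.00775 ) = 12200 / 11.416743 = 1,068.6060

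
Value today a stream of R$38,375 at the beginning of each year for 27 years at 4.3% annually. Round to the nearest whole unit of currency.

R$632,149

PV = 38375 × [1 − (1+0.043)^(−27)] / 0.043 × (1+i) = 38375 × 16.472948 = 632,149.3968
Payments are at the start of each period, so multiply by (1+i).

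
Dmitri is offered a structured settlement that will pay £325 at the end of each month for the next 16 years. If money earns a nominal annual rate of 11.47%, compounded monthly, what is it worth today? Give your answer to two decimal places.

£28,528.20

Periodic rate i = 0.1147/12 = 0.00955833; n = 16 × 12 = 192 periods.
PV = 325 × [1 − (1+0.00955833)^(−192)] / 0.00955833 = 325 × 87.779063 = 28,528.1956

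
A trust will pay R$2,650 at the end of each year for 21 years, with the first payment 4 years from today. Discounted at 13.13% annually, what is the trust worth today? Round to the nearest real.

R$12,895

Value one period before first payment (t=3): 2650 × [1 − (1+0.1313)^(−21)] / 0.1313 = 2650 × 7.045191 = 18,669.7572
Discount back 3 years: 18,669.7572 × (1+0.1313)^(−3) = 18,669.7572 × 0.690664 = 12,894.5238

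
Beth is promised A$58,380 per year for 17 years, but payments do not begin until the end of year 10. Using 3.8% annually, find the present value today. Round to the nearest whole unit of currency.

Value one period before first payment (t=9): 58380 × [1 − (1+0.038)^(−17)] / 0.038 = 58380 × 12.356562 = 721,376.0721
Discount back 9 years: 721,376.0721 × (1+0.038)^(−9) = 721,376.0721 × 0.714865 = 515,686.2493

A$515,686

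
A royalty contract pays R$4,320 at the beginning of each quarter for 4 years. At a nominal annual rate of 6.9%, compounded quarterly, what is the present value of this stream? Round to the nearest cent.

i = 0.069/4 = 0.01725 per quarter; n = 4·4 = 16.
PV = PMT · [1 − (1+i)^(−n)] / i × (1+i) = 4320 · 14.117609 = 60,988.0708
Payments are at the start of each period, so multiply by (1+i).

R$60,988.07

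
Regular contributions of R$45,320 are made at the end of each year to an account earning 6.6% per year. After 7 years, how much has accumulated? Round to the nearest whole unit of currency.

FV = PMT · [(1+i)^n − 1] / i = 45320 · 8.548930 = 387,437.4930

R$387,437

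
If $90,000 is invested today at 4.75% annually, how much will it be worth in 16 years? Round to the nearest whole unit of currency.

90,000 × (1+0.0475)^16 = 90,000 × 2.101186 = 189,106.7434

$189,107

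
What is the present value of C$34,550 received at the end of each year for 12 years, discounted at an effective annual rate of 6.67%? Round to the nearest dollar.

C$279,312

Annuity factor a(12|0.0667) = 8.084276; PV = 34550 × 8.084276 = 279,311.7478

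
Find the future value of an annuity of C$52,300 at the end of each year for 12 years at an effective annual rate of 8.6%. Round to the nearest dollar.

C$1,028,531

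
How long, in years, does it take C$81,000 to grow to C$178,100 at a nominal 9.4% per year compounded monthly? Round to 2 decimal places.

Periodic rate i = 0.094/12 = 0.00783333.
n = ln(178100/81000) / ln(1+0.00783333) = ln(2.19877) / 0.007803 = 100.9759 months
= 100.9759/12 years

8.41 years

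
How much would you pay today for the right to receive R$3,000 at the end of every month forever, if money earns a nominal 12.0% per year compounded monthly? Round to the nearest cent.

R$300,000.00

Periodic rate i = 0.12/12 = 0.01.
PV = C/r = 3000/0.01 = 300,000.0000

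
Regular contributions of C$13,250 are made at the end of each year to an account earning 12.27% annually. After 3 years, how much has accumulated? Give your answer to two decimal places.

FV = 13250 × [(1+0.1227)^3 − 1] / 0.1227 = 13250 × 3.383155 = 44,826.8076

C$44,826.81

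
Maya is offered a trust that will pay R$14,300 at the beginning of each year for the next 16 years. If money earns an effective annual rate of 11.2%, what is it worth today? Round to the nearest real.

PV = 14300 × [1 − (1+0.112)^(−16)] / 0.112 × (1+i) = 14300 × 8.112177 = 116,004.1307
(Beginning-of-period payments → annuity-due factor ×(1+i).)

R$116,004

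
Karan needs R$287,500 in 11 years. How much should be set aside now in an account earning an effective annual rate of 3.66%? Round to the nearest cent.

R$193,604.12

PV = 287,500 / (1 + 0.0366)^11 = 287,500 / 1.484989 = 193,604.1220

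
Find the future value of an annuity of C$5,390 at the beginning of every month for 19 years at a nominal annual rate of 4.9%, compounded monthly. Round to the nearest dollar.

C$2,030,816

With 12 periods per year: i = 0.00408333, n = 228.
Accumulation factor s(228|0.00408333) × (1+i) = 376.774739; FV = 5390 × 376.774739 = 2,030,815.8434
(annuity-due: payments at period start, so ×(1+i).)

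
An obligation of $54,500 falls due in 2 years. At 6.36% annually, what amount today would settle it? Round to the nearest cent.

Discount factor = (1+0.0636)^(−2) = 0.883982; PV = 54,500 × 0.883982 = 48,177.0102

$48,177.01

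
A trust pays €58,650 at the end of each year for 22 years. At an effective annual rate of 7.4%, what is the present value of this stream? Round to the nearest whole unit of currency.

€627,773

PV = 58650 × [1 − (1+0.074)^(−22)] / 0.074 = 58650 × 10.703722 = 627,773.2976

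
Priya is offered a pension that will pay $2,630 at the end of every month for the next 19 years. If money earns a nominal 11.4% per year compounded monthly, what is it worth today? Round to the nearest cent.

$244,780.12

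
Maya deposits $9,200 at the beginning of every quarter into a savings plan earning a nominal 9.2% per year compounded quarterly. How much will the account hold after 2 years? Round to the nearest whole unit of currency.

$81,641

Periodic rate i = 0.092/4 = 0.023; n = 2 × 4 = 8 periods.
Accumulation factor s(8|0.023) × (1+i) = 8.874005; FV = 9200 × 8.874005 = 81,640.8446
(annuity-due: payments at period start, so ×(1+i).)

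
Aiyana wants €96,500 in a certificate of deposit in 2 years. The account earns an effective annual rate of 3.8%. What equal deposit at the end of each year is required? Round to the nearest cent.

FV-annuity factor = 2.038000; PMT = 96500 / 2.038000 = 47,350.3435

€47,350.34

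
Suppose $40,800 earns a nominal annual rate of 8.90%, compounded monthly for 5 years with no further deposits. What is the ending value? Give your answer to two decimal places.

$63,563.54

With 12 periods per year: i = 0.00741667, n = 60.
FV = 40,800 × (1 + 0.00741667)^60 = 63,563.5369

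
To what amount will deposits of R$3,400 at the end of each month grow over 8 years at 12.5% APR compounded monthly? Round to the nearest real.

R$556,270

Periodic rate i = 0.125/12 = 0.0104167; n = 8 × 12 = 96 periods.
Accumulation factor s(96|0.0104167) = 163.608765; FV = 3400 × 163.608765 = 556,269.8002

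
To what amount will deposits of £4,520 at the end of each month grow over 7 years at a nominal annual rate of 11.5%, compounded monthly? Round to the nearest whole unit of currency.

With 12 periods per year: i = 0.00958333, n = 84.
FV = PMT · [(1+i)^n − 1] / i = 4520 · 128.153744 = 579,254.9215

£579,255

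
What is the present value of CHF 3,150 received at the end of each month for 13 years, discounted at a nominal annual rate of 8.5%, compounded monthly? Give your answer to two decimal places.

Periodic rate i = 0.085/12 = 0.00708333; n = 13 × 12 = 156 periods.
PV = PMT · [1 − (1+i)^(−n)] / i = 3150 · 94.234798 = 296,839.6124

CHF 296,839.61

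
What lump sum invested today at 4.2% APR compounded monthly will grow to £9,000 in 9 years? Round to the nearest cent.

i = 0.042/12 = 0.0035 per month; n = 9·12 = 108.
PV = FV·(1+i)^(−n) = 9,000 × 0.685683 = 6,171.1459

£6,171.15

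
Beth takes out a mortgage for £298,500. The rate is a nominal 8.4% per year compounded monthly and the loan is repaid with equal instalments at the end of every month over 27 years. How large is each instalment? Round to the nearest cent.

Periodic rate i = 0.084/12 = 0.007; n = 27 × 12 = 324 periods.
Annuity-PV factor = 127.951404; PMT = 298500 / 127.951404 = 2,332.9170

£2,332.92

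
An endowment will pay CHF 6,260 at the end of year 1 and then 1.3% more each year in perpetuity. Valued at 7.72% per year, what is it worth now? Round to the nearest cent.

CHF 97,507.79

PV = D₁/(r − g) = 6260/(0.0772 − 0.013) = 97,507.7882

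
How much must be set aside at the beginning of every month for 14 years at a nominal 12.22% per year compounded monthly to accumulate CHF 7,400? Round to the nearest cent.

CHF 16.63

i = 0.1222/12 = 0.0101833 per month; n = 14·12 = 168.
PMT = 7400 / ( [(1+0.0101833)^168 − 1] / 0.0101833 × (1+i) ) = 7400 / 444.981691 = 16.6299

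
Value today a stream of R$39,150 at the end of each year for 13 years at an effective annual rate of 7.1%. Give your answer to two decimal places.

R$325,355.44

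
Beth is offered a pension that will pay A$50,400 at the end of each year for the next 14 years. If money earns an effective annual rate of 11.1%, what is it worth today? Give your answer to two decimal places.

PV = PMT · [1 − (1+i)^(−n)] / i = 50400 · 6.945149 = 350,035.5191

A$350,035.52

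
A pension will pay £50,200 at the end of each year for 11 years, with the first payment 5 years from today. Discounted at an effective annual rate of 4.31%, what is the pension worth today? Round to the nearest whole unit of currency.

£365,339

Value one period before first payment (t=4): 50200 × [1 − (1+0.0431)^(−11)] / 0.0431 = 50200 × 8.615818 = 432,514.0884
PV₀ = 432,514.0884 / (1+0.0431)^4 = 432,514.0884 / 1.183869 = 365,339.3710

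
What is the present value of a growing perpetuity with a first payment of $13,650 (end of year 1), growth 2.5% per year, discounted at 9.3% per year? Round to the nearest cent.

$200,735.29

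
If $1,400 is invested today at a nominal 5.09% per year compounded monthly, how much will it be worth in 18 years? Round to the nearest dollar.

$3,493

i = 0.0509/12 = 0.00424167 per month; n = 18·12 = 216.
1,400 × (1+0.00424167)^216 = 1,400 × 2.494934 = 3,492.9079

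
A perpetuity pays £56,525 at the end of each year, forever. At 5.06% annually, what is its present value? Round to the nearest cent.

PV = C/r = 56525/0.0506 = 1,117,094.8617

£1,117,094.86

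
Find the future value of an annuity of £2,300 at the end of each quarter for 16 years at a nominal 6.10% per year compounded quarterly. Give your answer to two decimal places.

£246,490.67

With 4 periods per year: i = 0.01525, n = 64.
FV = 2300 × [(1+0.01525)^64 − 1] / 0.01525 = 2300 × 107.169858 = 246,490.6743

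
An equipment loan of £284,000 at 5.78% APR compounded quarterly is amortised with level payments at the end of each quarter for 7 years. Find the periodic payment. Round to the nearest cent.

£12,404.87

i = 0.0578/4 = 0.01445 per quarter; n = 7·4 = 28.
Annuity-PV factor = 22.894230; PMT = 284000 / 22.894230 = 12,404.8723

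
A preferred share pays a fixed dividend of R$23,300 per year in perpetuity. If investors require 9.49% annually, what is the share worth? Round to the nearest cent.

R$245,521.60

PV = C/r = 23300/0.0949 = 245,521.6017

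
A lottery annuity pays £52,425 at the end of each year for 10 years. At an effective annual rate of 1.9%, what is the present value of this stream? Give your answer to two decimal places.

£473,385.42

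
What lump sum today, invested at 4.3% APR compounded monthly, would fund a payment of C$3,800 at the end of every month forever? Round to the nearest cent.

Periodic rate i = 0.043/12 = 0.00358333.
PV = C/r = 3800/0.00358333 = 1,060,465.1163

C$1,060,465.12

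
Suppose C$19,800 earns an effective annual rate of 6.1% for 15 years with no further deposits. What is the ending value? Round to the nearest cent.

C$48,127.79

FV = PV·(1+i)^n = 19,800 × 2.430697 = 48,127.7932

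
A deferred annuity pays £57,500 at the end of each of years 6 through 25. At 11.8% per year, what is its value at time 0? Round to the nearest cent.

Value one period before first payment (t=5): 57500 × [1 − (1+0.118)^(−20)] / 0.118 = 57500 × 7.564072 = 434,934.1479
Discount back 5 years: 434,934.1479 × (1+0.118)^(−5) = 434,934.1479 × 0.572520 = 249,008.6816

£249,008.68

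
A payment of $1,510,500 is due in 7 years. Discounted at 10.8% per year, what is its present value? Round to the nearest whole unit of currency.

PV = FV·(1+i)^(−n) = 1,510,500 × 0.487777 = 736,787.7675

$736,788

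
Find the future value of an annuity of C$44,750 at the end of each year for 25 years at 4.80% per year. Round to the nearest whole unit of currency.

C$2,077,829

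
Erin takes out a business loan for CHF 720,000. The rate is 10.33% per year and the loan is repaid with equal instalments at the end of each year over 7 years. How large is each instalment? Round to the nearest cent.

CHF 149,502.49

PMT = 720000 / ( [1 − (1+0.1033)^(−7)] / 0.1033 ) = 720000 / 4.815973 = 149,502.4901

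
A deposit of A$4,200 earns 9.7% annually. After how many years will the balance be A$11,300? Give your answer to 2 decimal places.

(1+i)^n = 11300/4200 = 2.69048, so n = ln 2.69048 / ln 1.097 = 10.6905 years

10.69 years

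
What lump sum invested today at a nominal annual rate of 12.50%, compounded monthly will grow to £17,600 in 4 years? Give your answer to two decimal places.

Periodic rate i = 0.125/12 = 0.0104167; n = 4 × 12 = 48 periods.
PV = FV·(1+i)^(−n) = 17,600 × 0.608101 = 10,702.5831

£10,702.58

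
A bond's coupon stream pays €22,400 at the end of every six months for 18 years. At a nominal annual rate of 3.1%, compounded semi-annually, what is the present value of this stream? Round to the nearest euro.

Periodic rate i = 0.031/2 = 0.0155; n = 18 × 2 = 36 periods.
PV = PMT · [1 − (1+i)^(−n)] / i = 22400 · 27.431759 = 614,471.4068

€614,471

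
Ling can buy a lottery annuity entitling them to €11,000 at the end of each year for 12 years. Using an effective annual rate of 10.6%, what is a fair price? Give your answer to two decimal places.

PV = 11000 × [1 − (1+0.106)^(−12)] / 0.106 = 11000 × 6.617963 = 72,797.5877

€72,797.59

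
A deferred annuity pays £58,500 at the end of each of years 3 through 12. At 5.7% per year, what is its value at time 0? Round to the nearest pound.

£390,917

PV at t=2 (ordinary 10-year annuity): 58500 × a(10|0.057) = 58500 × 7.465838 = 436,751.5443
Discount back 2 years: 436,751.5443 × (1+0.057)^(−2) = 436,751.5443 × 0.895056 = 390,916.9257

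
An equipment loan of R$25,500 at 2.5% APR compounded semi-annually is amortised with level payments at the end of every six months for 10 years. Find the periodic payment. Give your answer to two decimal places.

Periodic rate i = 0.025/2 = 0.0125; n = 10 × 2 = 20 periods.
Annuity-PV factor = 17.599316; PMT = 25500 / 17.599316 = 1,448.9199

R$1,448.92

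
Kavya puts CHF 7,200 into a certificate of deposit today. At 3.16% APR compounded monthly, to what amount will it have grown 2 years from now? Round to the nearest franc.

Periodic rate i = 0.0316/12 = 0.00263333; n = 2 × 12 = 24 periods.
FV = 7,200 × (1 + 0.00263333)^24 = 7,669.0900

CHF 7,669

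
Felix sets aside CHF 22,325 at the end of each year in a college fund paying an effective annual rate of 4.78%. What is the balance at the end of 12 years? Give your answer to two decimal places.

Accumulation factor s(12|0.0478) = 15.715901; FV = 22325 × 15.715901 = 350,857.4974

CHF 350,857.50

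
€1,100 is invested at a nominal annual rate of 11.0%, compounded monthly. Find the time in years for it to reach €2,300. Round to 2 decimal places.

Periodic rate i = 0.11/12 = 0.00916667.
n = ln(2300/1100) / ln(1+0.00916667) = ln(2.09091) / 0.009125 = 80.8336 months
= 80.8336/12 years

6.74 years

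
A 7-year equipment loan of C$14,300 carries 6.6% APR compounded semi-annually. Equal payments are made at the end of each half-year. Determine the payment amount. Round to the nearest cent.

Periodic rate i = 0.066/2 = 0.033; n = 7 × 2 = 14 periods.
PMT = 14300 / ( [1 − (1+0.033)^(−14)] / 0.033 ) = 14300 / 11.068501 = 1,291.9545

C$1,291.95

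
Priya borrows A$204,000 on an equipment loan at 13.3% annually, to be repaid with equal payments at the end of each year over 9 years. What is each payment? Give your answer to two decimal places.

A$40,197.67

PMT = 204000 / ( [1 − (1+0.133)^(−9)] / 0.133 ) = 204000 / 5.074921 = 40,197.6703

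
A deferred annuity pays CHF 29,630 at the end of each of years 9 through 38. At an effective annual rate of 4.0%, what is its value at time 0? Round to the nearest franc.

CHF 374,379

PV at t=8 (ordinary 30-year annuity): 29630 × a(30|0.04) = 29630 × 17.292033 = 512,362.9467
PV₀ = 512,362.9467 / (1+0.04)^8 = 512,362.9467 / 1.368569 = 374,378.5866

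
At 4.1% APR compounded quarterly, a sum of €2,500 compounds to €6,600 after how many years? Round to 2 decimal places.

23.80 years

Periodic rate i = 0.041/4 = 0.01025.
(1+i)^n = 6600/2500 = 2.64000, so n = ln 2.64000 / ln 1.01025 = 95.1947 quarters
= 95.1947/4 years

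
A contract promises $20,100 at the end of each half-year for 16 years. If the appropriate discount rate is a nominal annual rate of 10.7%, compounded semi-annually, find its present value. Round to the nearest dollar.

$304,819

Periodic rate i = 0.107/2 = 0.0535; n = 16 × 2 = 32 periods.
PV = 20100 × [1 − (1+0.0535)^(−32)] / 0.0535 = 20100 × 15.165113 = 304,818.7658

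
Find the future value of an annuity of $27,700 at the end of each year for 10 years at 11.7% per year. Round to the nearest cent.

FV = PMT · [(1+i)^n − 1] / i = 27700 · 17.296167 = 479,103.8123

$479,103.81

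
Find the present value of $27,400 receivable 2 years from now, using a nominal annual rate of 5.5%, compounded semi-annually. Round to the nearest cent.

Periodic rate i = 0.055/2 = 0.0275; n = 2 × 2 = 4 periods.
PV = 27,400 / (1 + 0.0275)^4 = 27,400 / 1.114621 = 24,582.3411

$24,582.34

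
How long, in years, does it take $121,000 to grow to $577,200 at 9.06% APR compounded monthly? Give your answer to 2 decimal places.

Periodic rate i = 0.0906/12 = 0.00755.
n = ln(577200/121000) / ln(1+0.00755) = ln(4.77025) / 0.007522 = 207.7204 months
= 207.7204/12 years

17.31 years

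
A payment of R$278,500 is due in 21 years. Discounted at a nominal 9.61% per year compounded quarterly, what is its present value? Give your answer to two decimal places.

i = 0.0961/4 = 0.024025 per quarter; n = 21·4 = 84.
PV = 278,500 / (1 + 0.024025)^84 = 278,500 / 7.346610 = 37,908.6405

R$37,908.64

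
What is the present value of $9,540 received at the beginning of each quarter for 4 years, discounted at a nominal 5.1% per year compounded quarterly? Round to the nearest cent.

$139,040.68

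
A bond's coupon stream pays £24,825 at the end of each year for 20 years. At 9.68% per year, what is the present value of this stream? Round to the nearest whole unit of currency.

PV = 24825 × [1 − (1+0.0968)^(−20)] / 0.0968 = 24825 × 8.702873 = 216,048.8248

£216,049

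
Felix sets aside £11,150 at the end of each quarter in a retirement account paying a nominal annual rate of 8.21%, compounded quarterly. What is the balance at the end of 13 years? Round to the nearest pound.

Periodic rate i = 0.0821/4 = 0.020525; n = 13 × 4 = 52 periods.
FV = PMT · [(1+i)^n − 1] / i = 11150 · 91.413903 = 1,019,265.0169

£1,019,265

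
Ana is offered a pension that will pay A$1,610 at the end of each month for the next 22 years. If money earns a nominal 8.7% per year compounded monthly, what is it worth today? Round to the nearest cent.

Periodic rate i = 0.087/12 = 0.00725; n = 22 × 12 = 264 periods.
Annuity factor a(264|0.00725) = 117.446735; PV = 1610 × 117.446735 = 189,089.2436

A$189,089.24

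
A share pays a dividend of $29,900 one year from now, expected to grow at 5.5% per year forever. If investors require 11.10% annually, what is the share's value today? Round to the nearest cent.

$533,928.57

PV = PMT / (i − g) = 29900 / (0.111 − 0.055) = 29900 / 0.056000 = 533,928.5714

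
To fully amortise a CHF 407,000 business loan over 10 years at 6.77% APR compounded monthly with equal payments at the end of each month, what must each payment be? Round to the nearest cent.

CHF 4,677.51

i = 0.0677/12 = 0.00564167 per month; n = 10·12 = 120.
PMT = 407000 / ( [1 − (1+0.00564167)^(−120)] / 0.00564167 ) = 407000 / 87.012087 = 4,677.5110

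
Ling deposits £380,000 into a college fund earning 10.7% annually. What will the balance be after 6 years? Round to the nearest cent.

FV = 380,000 × (1 + 0.107)^6 = 699,309.3290

£699,309.33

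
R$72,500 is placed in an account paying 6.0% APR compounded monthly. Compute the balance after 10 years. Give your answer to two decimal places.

Periodic rate i = 0.06/12 = 0.005; n = 10 × 12 = 120 periods.
FV = 72,500 × (1 + 0.005)^120 = 131,906.2632

R$131,906.26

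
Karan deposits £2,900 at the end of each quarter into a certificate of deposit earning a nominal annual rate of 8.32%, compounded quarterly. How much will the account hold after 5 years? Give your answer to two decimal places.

With 4 periods per year: i = 0.0208, n = 20.
Accumulation factor s(20|0.0208) = 24.491869; FV = 2900 × 24.491869 = 71,026.4193

£71,026.42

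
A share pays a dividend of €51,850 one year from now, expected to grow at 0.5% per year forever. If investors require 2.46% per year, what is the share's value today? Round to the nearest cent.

PV = PMT / (i − g) = 51850 / (0.0246 − 0.005) = 51850 / 0.019600 = 2,645,408.1633

€2,645,408.16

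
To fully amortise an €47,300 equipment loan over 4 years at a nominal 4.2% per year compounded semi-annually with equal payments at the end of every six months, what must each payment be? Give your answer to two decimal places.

i = 0.042/2 = 0.021 per half-year; n = 4·2 = 8.
Annuity-PV factor = 7.294011; PMT = 47300 / 7.294011 = 6,484.7721

€6,484.77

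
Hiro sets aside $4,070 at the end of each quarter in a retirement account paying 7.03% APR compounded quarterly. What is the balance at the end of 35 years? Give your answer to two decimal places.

$2,423,020.98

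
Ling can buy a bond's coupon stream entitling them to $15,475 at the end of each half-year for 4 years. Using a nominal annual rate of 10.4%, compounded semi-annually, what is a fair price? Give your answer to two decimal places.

$99,214.55

With 2 periods per year: i = 0.052, n = 8.
PV = 15475 × [1 − (1+0.052)^(−8)] / 0.052 = 15475 × 6.411280 = 99,214.5507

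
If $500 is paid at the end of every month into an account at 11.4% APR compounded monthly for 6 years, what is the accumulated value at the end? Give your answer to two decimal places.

i = 0.114/12 = 0.0095 per month; n = 6·12 = 72.
FV = 500 × [(1+0.0095)^72 − 1] / 0.0095 = 500 × 102.673793 = 51,336.8964

$51,336.90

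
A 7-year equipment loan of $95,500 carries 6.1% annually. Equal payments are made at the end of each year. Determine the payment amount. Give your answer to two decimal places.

$17,168.25

PMT = 95500 / ( [1 − (1+0.061)^(−7)] / 0.061 ) = 95500 / 5.562594 = 17,168.2486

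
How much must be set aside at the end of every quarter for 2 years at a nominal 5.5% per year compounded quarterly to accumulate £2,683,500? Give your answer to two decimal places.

With 4 periods per year: i = 0.01375, n = 8.
FV-annuity factor = 8.395771; PMT = 2.6835e+06 / 8.395771 = 319,625.1832

£319,625.18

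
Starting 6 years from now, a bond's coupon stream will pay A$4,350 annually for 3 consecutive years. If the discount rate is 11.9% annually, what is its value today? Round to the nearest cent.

Value one period before first payment (t=5): 4350 × [1 − (1+0.119)^(−3)] / 0.119 = 4350 × 2.405965 = 10,465.9460
PV₀ = 10,465.9460 / (1+0.119)^5 = 10,465.9460 / 1.754488 = 5,965.2419

A$5,965.24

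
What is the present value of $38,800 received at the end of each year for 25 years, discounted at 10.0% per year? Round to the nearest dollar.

PV = 38800 × [1 − (1+0.1)^(−25)] / 0.1 = 38800 × 9.077040 = 352,189.1527

$352,189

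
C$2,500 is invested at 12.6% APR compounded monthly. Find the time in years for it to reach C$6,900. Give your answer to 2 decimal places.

Periodic rate i = 0.126/12 = 0.0105.
n = ln(6900/2500) / ln(1+0.0105) = ln(2.76000) / 0.010445 = 97.1954 months
= 97.1954/12 years

8.10 years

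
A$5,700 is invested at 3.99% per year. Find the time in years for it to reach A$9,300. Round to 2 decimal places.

12.51 years

n = ln(9300/5700) / ln(1+0.0399) = ln(1.63158) / 0.039125 = 12.5126 years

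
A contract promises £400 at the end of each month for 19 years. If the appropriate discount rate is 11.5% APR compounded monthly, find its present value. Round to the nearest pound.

£36,995

With 12 periods per year: i = 0.00958333, n = 228.
PV = 400 × [1 − (1+0.00958333)^(−228)] / 0.00958333 = 400 × 92.488279 = 36,995.3117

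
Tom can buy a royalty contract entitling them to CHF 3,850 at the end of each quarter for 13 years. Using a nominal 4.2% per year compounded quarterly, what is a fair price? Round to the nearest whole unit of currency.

CHF 153,665

Periodic rate i = 0.042/4 = 0.0105; n = 13 × 4 = 52 periods.
Annuity factor a(52|0.0105) = 39.913000; PV = 3850 × 39.913000 = 153,665.0488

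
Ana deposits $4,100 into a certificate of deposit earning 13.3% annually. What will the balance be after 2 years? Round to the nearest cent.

$5,263.12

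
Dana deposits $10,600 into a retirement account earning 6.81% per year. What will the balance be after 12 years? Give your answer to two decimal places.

$23,369.47

FV = 10,600 × (1 + 0.0681)^12 = 23,369.4691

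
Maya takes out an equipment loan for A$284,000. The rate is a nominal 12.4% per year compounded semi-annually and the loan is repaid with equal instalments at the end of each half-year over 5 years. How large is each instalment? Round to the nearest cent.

Periodic rate i = 0.124/2 = 0.062; n = 5 × 2 = 10 periods.
Annuity-PV factor = 7.290846; PMT = 284000 / 7.290846 = 38,952.9548

A$38,952.95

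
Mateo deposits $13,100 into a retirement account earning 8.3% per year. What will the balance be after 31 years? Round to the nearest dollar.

FV = 13,100 × (1 + 0.083)^31 = 155,150.5970

$155,151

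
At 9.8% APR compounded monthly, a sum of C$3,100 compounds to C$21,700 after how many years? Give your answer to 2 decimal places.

19.94 years

Periodic rate i = 0.098/12 = 0.00816667.
n = ln(21700/3100) / ln(1+0.00816667) = ln(7.00000) / 0.008133 = 239.2463 months
= 239.2463/12 years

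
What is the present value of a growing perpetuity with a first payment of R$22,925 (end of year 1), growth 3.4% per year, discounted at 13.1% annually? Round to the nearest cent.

PV = PMT / (i − g) = 22925 / (0.131 − 0.034) = 22925 / 0.097000 = 236,340.2062

R$236,340.21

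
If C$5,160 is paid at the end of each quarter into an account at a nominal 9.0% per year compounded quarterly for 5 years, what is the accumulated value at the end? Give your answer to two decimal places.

Periodic rate i = 0.09/4 = 0.0225; n = 5 × 4 = 20 periods.
Accumulation factor s(20|0.0225) = 24.911520; FV = 5160 × 24.911520 = 128,543.4434

C$128,543.44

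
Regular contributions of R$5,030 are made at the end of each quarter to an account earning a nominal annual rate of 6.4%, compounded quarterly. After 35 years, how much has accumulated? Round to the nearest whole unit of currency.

R$2,586,754

Periodic rate i = 0.064/4 = 0.016; n = 35 × 4 = 140 periods.
FV = 5030 × [(1+0.016)^140 − 1] / 0.016 = 5030 × 514.265308 = 2,586,754.4995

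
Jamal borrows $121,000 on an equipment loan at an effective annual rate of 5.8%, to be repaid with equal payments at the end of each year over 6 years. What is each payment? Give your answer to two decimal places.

PMT = 121000 / ( [1 − (1+0.058)^(−6)] / 0.058 ) = 121000 / 4.948376 = 24,452.4671

$24,452.47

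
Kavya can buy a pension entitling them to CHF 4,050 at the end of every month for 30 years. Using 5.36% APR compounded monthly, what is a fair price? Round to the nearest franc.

i = 0.0536/12 = 0.00446667 per month; n = 30·12 = 360.
Annuity factor a(360|0.00446667) = 178.879206; PV = 4050 × 178.879206 = 724,460.7840

CHF 724,461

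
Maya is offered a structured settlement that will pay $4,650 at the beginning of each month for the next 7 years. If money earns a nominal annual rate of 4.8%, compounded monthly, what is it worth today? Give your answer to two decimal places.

$332,518.45

With 12 periods per year: i = 0.004, n = 84.
PV = PMT · [1 − (1+i)^(−n)] / i × (1+i) = 4650 · 71.509344 = 332,518.4482
(Beginning-of-period payments → annuity-due factor ×(1+i).)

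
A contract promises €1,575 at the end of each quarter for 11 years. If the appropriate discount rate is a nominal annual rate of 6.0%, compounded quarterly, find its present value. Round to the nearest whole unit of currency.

€50,464

With 4 periods per year: i = 0.015, n = 44.
PV = PMT · [1 − (1+i)^(−n)] / i = 1575 · 32.040622 = 50,463.9800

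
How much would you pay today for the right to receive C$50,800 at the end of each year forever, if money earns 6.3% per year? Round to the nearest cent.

C$806,349.21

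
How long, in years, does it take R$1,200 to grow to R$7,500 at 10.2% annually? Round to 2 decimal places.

n = ln(7500/1200) / ln(1+0.102) = ln(6.25000) / 0.097127 = 18.8679 years

18.87 years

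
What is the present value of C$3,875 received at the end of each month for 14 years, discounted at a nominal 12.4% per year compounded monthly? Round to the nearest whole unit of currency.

i = 0.124/12 = 0.0103333 per month; n = 14·12 = 168.
PV = 3875 × [1 − (1+0.0103333)^(−168)] / 0.0103333 = 3875 × 79.567674 = 308,324.7349

C$308,325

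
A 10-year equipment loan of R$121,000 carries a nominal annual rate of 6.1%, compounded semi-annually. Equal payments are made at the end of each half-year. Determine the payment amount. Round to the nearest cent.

R$8,170.74

i = 0.061/2 = 0.0305 per half-year; n = 10·2 = 20.
PMT = 121000 / ( [1 − (1+0.0305)^(−20)] / 0.0305 ) = 121000 / 14.808932 = 8,170.7443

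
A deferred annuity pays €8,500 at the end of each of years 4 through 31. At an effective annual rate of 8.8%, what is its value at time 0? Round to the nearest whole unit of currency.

€67,928

Value one period before first payment (t=3): 8500 × [1 − (1+0.088)^(−28)] / 0.088 = 8500 × 10.292343 = 87,484.9188
PV₀ = 87,484.9188 / (1+0.088)^3 = 87,484.9188 / 1.287913 = 67,927.6370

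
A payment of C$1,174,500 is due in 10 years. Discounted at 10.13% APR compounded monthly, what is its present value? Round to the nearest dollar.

C$428,311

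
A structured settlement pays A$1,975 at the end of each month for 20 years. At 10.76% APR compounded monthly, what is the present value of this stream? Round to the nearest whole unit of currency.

i = 0.1076/12 = 0.00896667 per month; n = 20·12 = 240.
PV = PMT · [1 − (1+i)^(−n)] / i = 1975 · 98.434379 = 194,407.8984

A$194,408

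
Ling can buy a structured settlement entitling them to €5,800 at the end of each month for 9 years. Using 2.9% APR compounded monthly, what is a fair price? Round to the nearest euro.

€550,744

With 12 periods per year: i = 0.00241667, n = 108.
PV = PMT · [1 − (1+i)^(−n)] / i = 5800 · 94.955795 = 550,743.6133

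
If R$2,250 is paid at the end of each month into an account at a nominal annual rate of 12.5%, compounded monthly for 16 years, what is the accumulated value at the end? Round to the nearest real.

R$1,363,610

Periodic rate i = 0.125/12 = 0.0104167; n = 16 × 12 = 192 periods.
FV = 2250 × [(1+0.0104167)^192 − 1] / 0.0104167 = 2250 × 606.049070 = 1,363,610.4082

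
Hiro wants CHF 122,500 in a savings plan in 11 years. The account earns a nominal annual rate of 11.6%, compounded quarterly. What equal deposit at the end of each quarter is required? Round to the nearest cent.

i = 0.116/4 = 0.029 per quarter; n = 11·4 = 44.
PMT = 122500 / ( [(1+0.029)^44 − 1] / 0.029 ) = 122500 / 86.822183 = 1,410.9297

CHF 1,410.93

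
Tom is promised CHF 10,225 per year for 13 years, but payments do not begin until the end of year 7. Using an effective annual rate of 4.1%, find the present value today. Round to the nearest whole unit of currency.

Value one period before first payment (t=6): 10225 × [1 − (1+0.041)^(−13)] / 0.041 = 10225 × 9.923971 = 101,472.6014
PV₀ = 101,472.6014 / (1+0.041)^6 = 101,472.6014 / 1.272637 = 79,734.1589

CHF 79,734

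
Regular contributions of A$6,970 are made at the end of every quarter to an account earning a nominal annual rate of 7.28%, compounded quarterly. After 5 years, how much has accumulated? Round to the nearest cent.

With 4 periods per year: i = 0.0182, n = 20.
Accumulation factor s(20|0.0182) = 23.866603; FV = 6970 × 23.866603 = 166,350.2258

A$166,350.23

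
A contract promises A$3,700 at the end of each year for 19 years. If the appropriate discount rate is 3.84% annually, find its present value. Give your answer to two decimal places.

A$49,262.77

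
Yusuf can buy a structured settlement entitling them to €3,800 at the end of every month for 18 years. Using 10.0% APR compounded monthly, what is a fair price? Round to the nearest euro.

€380,059

Periodic rate i = 0.1/12 = 0.00833333; n = 18 × 12 = 216 periods.
Annuity factor a(216|0.00833333) = 100.015633; PV = 3800 × 100.015633 = 380,059.4041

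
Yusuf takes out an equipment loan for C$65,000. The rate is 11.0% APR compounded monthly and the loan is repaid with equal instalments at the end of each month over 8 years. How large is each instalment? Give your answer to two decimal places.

Periodic rate i = 0.11/12 = 0.00916667; n = 8 × 12 = 96 periods.
Annuity-PV factor = 63.660103; PMT = 65000 / 63.660103 = 1,021.0477

C$1,021.05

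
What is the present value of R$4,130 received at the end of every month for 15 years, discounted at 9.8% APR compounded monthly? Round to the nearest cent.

R$388,741.43

i = 0.098/12 = 0.00816667 per month; n = 15·12 = 180.
Annuity factor a(180|0.00816667) = 94.126255; PV = 4130 × 94.126255 = 388,741.4335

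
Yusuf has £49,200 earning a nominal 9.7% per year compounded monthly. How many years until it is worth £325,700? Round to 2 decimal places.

Periodic rate i = 0.097/12 = 0.00808333.
n = ln(325700/49200) / ln(1+0.00808333) = ln(6.61992) / 0.008051 = 234.7685 months
= 234.7685/12 years

19.56 years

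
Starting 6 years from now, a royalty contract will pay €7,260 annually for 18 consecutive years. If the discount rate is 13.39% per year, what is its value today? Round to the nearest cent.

PV at t=5 (ordinary 18-year annuity): 7260 × a(18|0.1339) = 7260 × 6.690449 = 48,572.6623
PV₀ = 48,572.6623 / (1+0.1339)^5 = 48,572.6623 / 1.874450 = 25,913.0260

€25,913.03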